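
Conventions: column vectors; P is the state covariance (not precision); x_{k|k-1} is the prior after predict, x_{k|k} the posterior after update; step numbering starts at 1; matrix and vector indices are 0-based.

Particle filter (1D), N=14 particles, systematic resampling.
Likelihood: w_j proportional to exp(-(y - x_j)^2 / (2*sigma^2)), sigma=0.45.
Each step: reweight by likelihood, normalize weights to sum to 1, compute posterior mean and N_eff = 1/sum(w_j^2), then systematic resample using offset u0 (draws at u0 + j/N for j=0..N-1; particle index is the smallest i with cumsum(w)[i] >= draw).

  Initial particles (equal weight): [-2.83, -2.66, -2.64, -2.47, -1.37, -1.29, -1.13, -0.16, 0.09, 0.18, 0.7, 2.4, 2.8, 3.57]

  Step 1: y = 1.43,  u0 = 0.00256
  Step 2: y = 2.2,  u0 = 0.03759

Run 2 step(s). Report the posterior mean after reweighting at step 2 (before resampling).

step 1: w=[0.0000, 0.0000, 0.0000, 0.0000, 0.0000, 0.0000, 0.0000, 0.0047, 0.0289, 0.0514, 0.6529, 0.2384, 0.0236, 0.0000]  mean=1.1066  Neff=2.0526  idx=[7, 9, 10, 10, 10, 10, 10, 10, 10, 10, 10, 11, 11, 11]
step 2: w=[0.0000, 0.0000, 0.0014, 0.0014, 0.0014, 0.0014, 0.0014, 0.0014, 0.0014, 0.0014, 0.0014, 0.3291, 0.3291, 0.3291]  mean=2.3785  Neff=3.0772  idx=[11, 11, 11, 11, 11, 12, 12, 12, 12, 13, 13, 13, 13, 13]

post_mean = 2.3785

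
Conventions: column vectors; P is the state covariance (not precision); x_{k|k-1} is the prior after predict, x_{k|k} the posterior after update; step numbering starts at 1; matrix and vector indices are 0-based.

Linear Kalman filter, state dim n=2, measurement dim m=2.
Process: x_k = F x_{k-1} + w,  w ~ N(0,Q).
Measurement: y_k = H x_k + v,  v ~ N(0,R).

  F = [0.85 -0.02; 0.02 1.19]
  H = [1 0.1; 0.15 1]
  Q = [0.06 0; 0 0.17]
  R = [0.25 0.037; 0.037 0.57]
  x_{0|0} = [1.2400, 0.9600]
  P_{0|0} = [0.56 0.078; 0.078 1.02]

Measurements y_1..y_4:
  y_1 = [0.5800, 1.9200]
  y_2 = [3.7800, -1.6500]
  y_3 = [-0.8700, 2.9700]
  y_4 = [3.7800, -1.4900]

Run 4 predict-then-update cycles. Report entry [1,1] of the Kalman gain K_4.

step 1: x^-=[1.0348, 1.1672]  P^-=[0.4624 0.0641; 0.0641 1.6184]  S=[0.7414 0.3333; 0.3333 2.2180]  K=[0.6491 -0.0374; -0.0270 0.7380]  nu=[-0.5715, 0.5976]  x^+=[0.6415, 1.6237]  P^+=[0.1631 -0.0217; -0.0217 0.4229]
step 2: x^-=[0.5128, 1.9450]  P^-=[0.1787 -0.0293; -0.0293 0.7680]  S=[0.4305 0.1109; 0.1109 1.3332]  K=[0.4177 -0.0366; -0.0379 0.5759]  nu=[3.0727, -3.6719]  x^+=[1.9307, -0.2862]  P^+=[0.1052 -0.0212; -0.0212 0.3300]
step 3: x^-=[1.6469, -0.3020]  P^-=[0.1369 -0.0275; -0.0275 0.6364]  S=[0.3877 0.0933; 0.0933 1.2012]  K=[0.3539 -0.0333; -0.0340 0.5290]  nu=[-2.4867, 3.0250]  x^+=[0.6662, 1.3827]  P^+=[0.0892 -0.0192; -0.0192 0.3032]
step 4: x^-=[0.5386, 1.6588]  P^-=[0.1252 -0.0252; -0.0252 0.5984]  S=[0.3762 0.0901; 0.0901 1.1637]  K=[0.3337 -0.0313; -0.0307 0.5134]  nu=[3.0755, -3.2296]  x^+=[1.6659, -0.0938]  P^+=[0.0841 -0.0181; -0.0181 0.2942]

K[1,1] = 0.5134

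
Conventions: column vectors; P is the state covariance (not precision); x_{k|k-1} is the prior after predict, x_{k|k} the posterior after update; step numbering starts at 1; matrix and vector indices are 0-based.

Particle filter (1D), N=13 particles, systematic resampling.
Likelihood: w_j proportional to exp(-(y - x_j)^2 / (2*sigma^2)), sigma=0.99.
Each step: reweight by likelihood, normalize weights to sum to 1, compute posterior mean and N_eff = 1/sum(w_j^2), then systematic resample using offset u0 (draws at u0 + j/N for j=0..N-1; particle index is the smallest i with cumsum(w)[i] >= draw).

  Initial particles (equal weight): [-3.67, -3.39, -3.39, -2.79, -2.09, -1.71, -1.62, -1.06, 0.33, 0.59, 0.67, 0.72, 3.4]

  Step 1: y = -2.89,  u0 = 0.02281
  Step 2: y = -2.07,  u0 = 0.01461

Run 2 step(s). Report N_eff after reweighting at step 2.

N_eff = 11.0911

step 1: w=[0.1375, 0.1651, 0.1651, 0.1866, 0.1353, 0.0922, 0.0824, 0.0340, 0.0009, 0.0004, 0.0003, 0.0002, 0.0000]  mean=-2.7536  Neff=6.9937  idx=[0, 0, 1, 1, 2, 2, 3, 3, 3, 4, 5, 5, 6]
step 2: w=[0.0328, 0.0328, 0.0498, 0.0498, 0.0498, 0.0498, 0.0929, 0.0929, 0.0929, 0.1210, 0.1133, 0.1133, 0.1091]  mean=-2.5100  Neff=11.0911  idx=[0, 2, 4, 5, 6, 7, 8, 9, 9, 10, 11, 11, 12]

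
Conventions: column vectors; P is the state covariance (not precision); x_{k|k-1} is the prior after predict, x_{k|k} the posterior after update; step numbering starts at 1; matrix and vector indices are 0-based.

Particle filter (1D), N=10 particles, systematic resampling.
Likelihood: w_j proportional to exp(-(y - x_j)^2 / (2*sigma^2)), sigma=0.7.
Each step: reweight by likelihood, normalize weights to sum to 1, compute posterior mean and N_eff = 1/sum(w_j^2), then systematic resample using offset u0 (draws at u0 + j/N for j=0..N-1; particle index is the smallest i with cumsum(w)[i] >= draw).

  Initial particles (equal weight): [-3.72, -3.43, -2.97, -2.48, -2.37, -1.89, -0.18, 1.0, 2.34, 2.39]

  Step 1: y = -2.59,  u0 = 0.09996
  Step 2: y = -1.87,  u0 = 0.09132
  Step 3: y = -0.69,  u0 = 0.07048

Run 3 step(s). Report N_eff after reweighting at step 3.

step 1: w=[0.0652, 0.1167, 0.2069, 0.2369, 0.2282, 0.1454, 0.0006, 0.0000, 0.0000, 0.0000]  mean=-2.6607  Neff=5.2620  idx=[1, 2, 2, 3, 3, 3, 4, 4, 5, 6]
step 2: w=[0.0157, 0.0547, 0.0547, 0.1286, 0.1286, 0.1286, 0.1456, 0.1456, 0.1879, 0.0102]  mean=-2.3822  Neff=7.4844  idx=[2, 3, 4, 5, 5, 6, 7, 7, 8, 9]
step 3: w=[0.0038, 0.0288, 0.0288, 0.0288, 0.0288, 0.0424, 0.0424, 0.0424, 0.1740, 0.5799]  mean=-1.0314  Neff=2.6646  idx=[3, 6, 8, 8, 9, 9, 9, 9, 9, 9]

N_eff = 2.6646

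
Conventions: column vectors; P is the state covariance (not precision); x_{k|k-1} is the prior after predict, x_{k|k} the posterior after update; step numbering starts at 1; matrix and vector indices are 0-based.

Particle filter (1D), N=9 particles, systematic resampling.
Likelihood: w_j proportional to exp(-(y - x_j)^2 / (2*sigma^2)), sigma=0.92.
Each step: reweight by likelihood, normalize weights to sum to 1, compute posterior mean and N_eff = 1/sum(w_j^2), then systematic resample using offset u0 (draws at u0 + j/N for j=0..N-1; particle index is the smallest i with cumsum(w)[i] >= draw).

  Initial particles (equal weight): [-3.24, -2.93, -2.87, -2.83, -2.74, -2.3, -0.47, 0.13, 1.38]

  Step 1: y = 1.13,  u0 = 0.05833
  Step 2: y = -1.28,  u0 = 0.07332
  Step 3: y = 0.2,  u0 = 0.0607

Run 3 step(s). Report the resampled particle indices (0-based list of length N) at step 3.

resampled_idx = [0, 1, 2, 3, 4, 5, 6, 7, 8]

step 1: w=[0.0000, 0.0000, 0.0000, 0.0001, 0.0001, 0.0006, 0.1267, 0.3184, 0.5541]  mean=0.7446  Neff=2.3560  idx=[6, 7, 7, 7, 8, 8, 8, 8, 8]
step 2: w=[0.4035, 0.1837, 0.1837, 0.1837, 0.0091, 0.0091, 0.0091, 0.0091, 0.0091]  mean=-0.0552  Neff=3.7819  idx=[0, 0, 0, 1, 1, 2, 2, 3, 4]
step 3: w=[0.0993, 0.0993, 0.0993, 0.1291, 0.1291, 0.1291, 0.1291, 0.1291, 0.0569]  mean=0.0224  Neff=8.6144  idx=[0, 1, 2, 3, 4, 5, 6, 7, 8]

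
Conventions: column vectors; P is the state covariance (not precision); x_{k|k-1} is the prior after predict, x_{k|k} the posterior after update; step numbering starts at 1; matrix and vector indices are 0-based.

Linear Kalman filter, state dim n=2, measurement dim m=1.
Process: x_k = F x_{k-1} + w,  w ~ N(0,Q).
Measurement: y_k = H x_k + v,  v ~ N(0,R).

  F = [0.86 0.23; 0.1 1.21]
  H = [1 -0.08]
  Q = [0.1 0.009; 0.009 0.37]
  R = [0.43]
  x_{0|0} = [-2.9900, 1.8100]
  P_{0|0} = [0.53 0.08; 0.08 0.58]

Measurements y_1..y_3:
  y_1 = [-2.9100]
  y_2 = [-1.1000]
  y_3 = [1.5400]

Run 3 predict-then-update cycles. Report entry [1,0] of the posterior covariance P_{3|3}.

step 1: x^-=[-2.1551, 1.8911]  P^-=[0.5543 0.3011; 0.3011 1.2438]  S=[0.9441]  K=[0.5616; 0.2135]  nu=[-0.6036]  x^+=[-2.4941, 1.7622]  P^+=[0.2565 0.1879; 0.1879 1.2008]
step 2: x^-=[-1.7396, 1.8829]  P^-=[0.4276 0.5651; 0.5651 2.1761]  S=[0.7811]  K=[0.4895; 0.5006]  nu=[0.7902]  x^+=[-1.3528, 2.2784]  P^+=[0.2404 0.3737; 0.3737 1.9804]
step 3: x^-=[-0.6393, 2.6216]  P^-=[0.5304 0.9783; 0.9783 3.3624]  S=[0.8254]  K=[0.5478; 0.8593]  nu=[2.3891]  x^+=[0.6693, 4.6746]  P^+=[0.2827 0.5897; 0.5897 2.7529]

P_post[1,0] = 0.5897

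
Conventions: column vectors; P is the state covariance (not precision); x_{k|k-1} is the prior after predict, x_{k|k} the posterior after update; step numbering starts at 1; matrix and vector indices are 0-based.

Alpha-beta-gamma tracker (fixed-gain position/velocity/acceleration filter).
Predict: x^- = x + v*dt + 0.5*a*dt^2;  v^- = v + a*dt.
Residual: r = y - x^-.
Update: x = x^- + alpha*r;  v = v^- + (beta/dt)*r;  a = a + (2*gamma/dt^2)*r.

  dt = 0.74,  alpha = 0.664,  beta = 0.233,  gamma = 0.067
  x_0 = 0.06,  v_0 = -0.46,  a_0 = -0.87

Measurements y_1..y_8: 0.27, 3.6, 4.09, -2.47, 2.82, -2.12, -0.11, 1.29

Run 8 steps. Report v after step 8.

v_post = -0.5179

step 1: x_pred=-0.5186  r=0.7886  x^+=0.0050  v^+=-0.8555  a^+=-0.6770
step 2: x_pred=-0.8134  r=4.4134  x^+=2.1171  v^+=0.0331  a^+=0.4030
step 3: x_pred=2.2519  r=1.8381  x^+=3.4724  v^+=0.9101  a^+=0.8527
step 4: x_pred=4.3793  r=-6.8493  x^+=-0.1686  v^+=-0.6155  a^+=-0.8233
step 5: x_pred=-0.8495  r=3.6695  x^+=1.5870  v^+=-0.0694  a^+=0.0746
step 6: x_pred=1.5561  r=-3.6761  x^+=-0.8848  v^+=-1.1716  a^+=-0.8249
step 7: x_pred=-1.9777  r=1.8677  x^+=-0.7375  v^+=-1.1940  a^+=-0.3679
step 8: x_pred=-1.7219  r=3.0119  x^+=0.2780  v^+=-0.5179  a^+=0.3691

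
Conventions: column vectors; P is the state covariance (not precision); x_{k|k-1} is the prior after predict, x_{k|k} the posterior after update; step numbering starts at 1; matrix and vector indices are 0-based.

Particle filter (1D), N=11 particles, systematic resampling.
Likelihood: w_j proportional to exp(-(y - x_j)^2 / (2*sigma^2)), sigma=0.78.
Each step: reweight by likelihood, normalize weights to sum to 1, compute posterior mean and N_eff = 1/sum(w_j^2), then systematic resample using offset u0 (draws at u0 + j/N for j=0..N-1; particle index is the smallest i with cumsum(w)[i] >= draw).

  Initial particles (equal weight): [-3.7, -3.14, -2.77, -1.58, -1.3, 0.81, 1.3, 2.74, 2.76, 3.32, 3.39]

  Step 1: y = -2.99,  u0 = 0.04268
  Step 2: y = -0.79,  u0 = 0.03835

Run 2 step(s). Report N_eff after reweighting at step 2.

step 1: w=[0.2283, 0.3392, 0.3320, 0.0674, 0.0330, 0.0000, 0.0000, 0.0000, 0.0000, 0.0000, 0.0000]  mean=-2.9790  Neff=3.5329  idx=[0, 0, 0, 1, 1, 1, 2, 2, 2, 2, 3]
step 2: w=[0.0012, 0.0012, 0.0012, 0.0135, 0.0135, 0.0135, 0.0503, 0.0503, 0.0503, 0.0503, 0.7549]  mean=-1.8900  Neff=1.7227  idx=[5, 7, 9, 10, 10, 10, 10, 10, 10, 10, 10]

N_eff = 1.7227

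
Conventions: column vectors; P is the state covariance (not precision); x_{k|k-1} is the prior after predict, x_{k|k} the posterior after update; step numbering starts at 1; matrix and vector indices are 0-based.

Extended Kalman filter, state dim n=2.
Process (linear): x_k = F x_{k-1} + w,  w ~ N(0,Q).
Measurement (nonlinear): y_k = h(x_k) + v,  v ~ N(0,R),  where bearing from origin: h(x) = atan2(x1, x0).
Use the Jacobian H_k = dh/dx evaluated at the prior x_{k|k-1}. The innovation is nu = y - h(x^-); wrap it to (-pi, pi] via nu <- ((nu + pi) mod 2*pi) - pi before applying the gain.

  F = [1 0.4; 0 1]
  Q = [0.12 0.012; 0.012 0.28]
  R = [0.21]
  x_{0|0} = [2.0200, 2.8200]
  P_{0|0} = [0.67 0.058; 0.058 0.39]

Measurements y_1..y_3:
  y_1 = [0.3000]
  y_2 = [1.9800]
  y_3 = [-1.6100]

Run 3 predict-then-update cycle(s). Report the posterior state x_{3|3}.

step 1: x^-=[3.1480, 2.8200]  P^-=[0.8988 0.2260; 0.2260 0.6700]  H_jac=[-0.1579 0.1762]  S=[0.2406]  K=[-0.4242; 0.3424]  nu=[-0.4305]  x^+=[3.3306, 2.6726]  P^+=[0.8555 0.2610; 0.2610 0.6418]
step 2: x^-=[4.3996, 2.6726]  P^-=[1.2870 0.5297; 0.5297 0.9218]  H_jac=[-0.1009 0.1660]  S=[0.2308]  K=[-0.1814; 0.4317]  nu=[1.4341]  x^+=[4.1395, 3.2917]  P^+=[1.2794 0.5477; 0.5477 0.8788]
step 3: x^-=[5.4562, 3.2917]  P^-=[1.9782 0.9112; 0.9112 1.1588]  H_jac=[-0.0811 0.1344]  S=[0.2241]  K=[-0.1692; 0.3652]  nu=[-2.1528]  x^+=[5.8205, 2.5054]  P^+=[1.9717 0.9251; 0.9251 1.1289]

x_post = [5.8205, 2.5054]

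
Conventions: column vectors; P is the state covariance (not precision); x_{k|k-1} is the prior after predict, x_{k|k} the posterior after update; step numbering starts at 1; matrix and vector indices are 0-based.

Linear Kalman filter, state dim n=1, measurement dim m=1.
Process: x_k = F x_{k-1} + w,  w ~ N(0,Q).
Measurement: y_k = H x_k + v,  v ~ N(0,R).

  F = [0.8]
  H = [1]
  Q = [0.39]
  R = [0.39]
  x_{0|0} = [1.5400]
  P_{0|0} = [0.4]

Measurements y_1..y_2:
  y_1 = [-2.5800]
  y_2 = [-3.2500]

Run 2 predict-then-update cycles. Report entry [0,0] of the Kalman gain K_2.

step 1: x^-=[1.2320]  P^-=[0.6460]  S=[1.0360]  K=[0.6236]  nu=[-3.8120]  x^+=[-1.1450]  P^+=[0.2432]
step 2: x^-=[-0.9160]  P^-=[0.5456]  S=[0.9356]  K=[0.5832]  nu=[-2.3340]  x^+=[-2.2771]  P^+=[0.2274]

K[0,0] = 0.5832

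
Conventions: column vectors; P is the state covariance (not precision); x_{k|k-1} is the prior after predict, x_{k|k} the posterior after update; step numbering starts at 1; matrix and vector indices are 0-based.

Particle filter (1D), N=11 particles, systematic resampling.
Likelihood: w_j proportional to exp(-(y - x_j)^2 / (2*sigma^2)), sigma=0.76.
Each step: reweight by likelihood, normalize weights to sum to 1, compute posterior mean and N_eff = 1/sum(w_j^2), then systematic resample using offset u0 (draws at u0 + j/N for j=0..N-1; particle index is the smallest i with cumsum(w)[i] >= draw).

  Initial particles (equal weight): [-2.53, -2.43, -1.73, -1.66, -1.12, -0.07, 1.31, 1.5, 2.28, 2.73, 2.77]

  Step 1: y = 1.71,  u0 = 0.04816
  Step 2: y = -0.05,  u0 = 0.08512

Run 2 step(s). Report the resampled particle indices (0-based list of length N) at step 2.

step 1: w=[0.0000, 0.0000, 0.0000, 0.0000, 0.0003, 0.0187, 0.2533, 0.2800, 0.2196, 0.1182, 0.1100]  mean=1.8779  Neff=4.6052  idx=[6, 6, 6, 7, 7, 7, 8, 8, 9, 9, 10]
step 2: w=[0.2013, 0.2013, 0.2013, 0.1248, 0.1248, 0.1248, 0.0091, 0.0091, 0.0012, 0.0012, 0.0010]  mean=1.4038  Neff=5.9352  idx=[0, 0, 1, 1, 2, 2, 3, 3, 4, 5, 7]

resampled_idx = [0, 0, 1, 1, 2, 2, 3, 3, 4, 5, 7]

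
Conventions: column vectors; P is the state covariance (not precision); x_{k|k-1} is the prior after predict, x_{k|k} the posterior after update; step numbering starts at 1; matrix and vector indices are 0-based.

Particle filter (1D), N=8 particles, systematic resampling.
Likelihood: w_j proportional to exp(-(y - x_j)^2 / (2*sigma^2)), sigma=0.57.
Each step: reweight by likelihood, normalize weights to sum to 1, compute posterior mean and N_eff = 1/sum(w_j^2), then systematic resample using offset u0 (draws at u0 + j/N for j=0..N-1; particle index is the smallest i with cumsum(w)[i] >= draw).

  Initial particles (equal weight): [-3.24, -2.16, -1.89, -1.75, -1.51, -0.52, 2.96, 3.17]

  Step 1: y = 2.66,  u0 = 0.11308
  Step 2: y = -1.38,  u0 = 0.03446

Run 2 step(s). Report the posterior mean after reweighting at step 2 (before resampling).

step 1: w=[0.0000, 0.0000, 0.0000, 0.0000, 0.0000, 0.0000, 0.5651, 0.4349]  mean=3.0513  Neff=1.9667  idx=[6, 6, 6, 6, 7, 7, 7, 7]
step 2: w=[0.2366, 0.2366, 0.2366, 0.2366, 0.0134, 0.0134, 0.0134, 0.0134]  mean=2.9712  Neff=4.4508  idx=[0, 0, 1, 1, 2, 2, 3, 3]

post_mean = 2.9712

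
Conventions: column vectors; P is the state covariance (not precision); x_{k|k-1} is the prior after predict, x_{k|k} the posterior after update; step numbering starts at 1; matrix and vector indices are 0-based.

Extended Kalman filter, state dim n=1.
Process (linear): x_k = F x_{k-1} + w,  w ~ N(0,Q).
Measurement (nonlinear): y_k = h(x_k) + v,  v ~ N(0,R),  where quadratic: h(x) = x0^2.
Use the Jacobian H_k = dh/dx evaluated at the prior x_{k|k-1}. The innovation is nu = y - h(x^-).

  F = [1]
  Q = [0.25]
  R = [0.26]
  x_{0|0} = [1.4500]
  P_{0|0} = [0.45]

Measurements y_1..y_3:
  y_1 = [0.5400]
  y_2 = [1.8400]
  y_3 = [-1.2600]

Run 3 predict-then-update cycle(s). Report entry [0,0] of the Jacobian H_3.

step 1: x^-=[1.4500]  P^-=[0.7000]  H_jac=[2.9000]  S=[6.1470]  K=[0.3302]  nu=[-1.5625]  x^+=[0.9340]  P^+=[0.0296]
step 2: x^-=[0.9340]  P^-=[0.2796]  H_jac=[1.8680]  S=[1.2357]  K=[0.4227]  nu=[0.9677]  x^+=[1.3430]  P^+=[0.0588]
step 3: x^-=[1.3430]  P^-=[0.3088]  H_jac=[2.6860]  S=[2.4882]  K=[0.3334]  nu=[-3.0637]  x^+=[0.3216]  P^+=[0.0323]

H_jac[0,0] = 2.6860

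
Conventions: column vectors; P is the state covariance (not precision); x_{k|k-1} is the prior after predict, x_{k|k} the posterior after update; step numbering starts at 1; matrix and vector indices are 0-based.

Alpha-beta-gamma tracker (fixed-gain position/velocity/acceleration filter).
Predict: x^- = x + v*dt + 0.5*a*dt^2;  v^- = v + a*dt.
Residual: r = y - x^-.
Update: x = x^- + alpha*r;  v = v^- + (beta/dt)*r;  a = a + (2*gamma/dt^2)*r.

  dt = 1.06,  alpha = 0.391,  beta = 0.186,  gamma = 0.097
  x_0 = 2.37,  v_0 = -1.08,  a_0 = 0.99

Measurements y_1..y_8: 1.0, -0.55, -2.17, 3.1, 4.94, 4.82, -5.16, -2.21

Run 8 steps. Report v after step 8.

v_post = -1.6066

step 1: x_pred=1.7814  r=-0.7814  x^+=1.4759  v^+=-0.1677  a^+=0.8551
step 2: x_pred=1.7785  r=-2.3285  x^+=0.8680  v^+=0.3301  a^+=0.4531
step 3: x_pred=1.4725  r=-3.6425  x^+=0.0483  v^+=0.1712  a^+=-0.1759
step 4: x_pred=0.1309  r=2.9691  x^+=1.2918  v^+=0.5058  a^+=0.3368
step 5: x_pred=2.0172  r=2.9228  x^+=3.1600  v^+=1.3756  a^+=0.8414
step 6: x_pred=5.0909  r=-0.2709  x^+=4.9850  v^+=2.2200  a^+=0.7947
step 7: x_pred=7.7846  r=-12.9446  x^+=2.7233  v^+=0.7910  a^+=-1.4403
step 8: x_pred=2.7525  r=-4.9625  x^+=0.8122  v^+=-1.6066  a^+=-2.2972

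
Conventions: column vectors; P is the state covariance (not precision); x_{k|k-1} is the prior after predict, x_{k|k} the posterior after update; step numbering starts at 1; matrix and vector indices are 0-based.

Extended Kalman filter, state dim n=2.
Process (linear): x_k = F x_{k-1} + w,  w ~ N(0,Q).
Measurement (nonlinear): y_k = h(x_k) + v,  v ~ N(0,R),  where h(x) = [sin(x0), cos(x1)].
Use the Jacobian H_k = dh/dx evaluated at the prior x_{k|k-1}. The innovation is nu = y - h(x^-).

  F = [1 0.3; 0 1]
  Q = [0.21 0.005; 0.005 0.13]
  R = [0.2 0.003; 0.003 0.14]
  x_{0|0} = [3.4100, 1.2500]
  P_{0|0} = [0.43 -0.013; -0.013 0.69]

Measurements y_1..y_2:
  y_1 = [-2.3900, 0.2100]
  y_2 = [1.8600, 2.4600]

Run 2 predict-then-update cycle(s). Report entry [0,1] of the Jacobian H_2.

step 1: x^-=[3.7850, 1.2500]  P^-=[0.6943 0.1990; 0.1990 0.8200]  H_jac=[-0.8001 0.0000; 0.0000 -0.9490]  S=[0.6444 0.1541; 0.1541 0.8785]  K=[-0.8461 -0.0666; -0.0368 -0.8794]  nu=[-1.7901, -0.1053]  x^+=[5.3065, 1.4085]  P^+=[0.2118 0.0125; 0.0125 0.1298]
step 2: x^-=[5.7291, 1.4085]  P^-=[0.4409 0.0564; 0.0564 0.2598]  H_jac=[0.8504 0.0000; 0.0000 -0.9869]  S=[0.5189 -0.0444; -0.0444 0.3931]  K=[0.7175 -0.0607; 0.0371 -0.6482]  nu=[2.3862, 2.2984]  x^+=[7.3015, 0.0071]  P^+=[0.1685 0.0064; 0.0064 0.0918]

H_jac[0,1] = 0.0000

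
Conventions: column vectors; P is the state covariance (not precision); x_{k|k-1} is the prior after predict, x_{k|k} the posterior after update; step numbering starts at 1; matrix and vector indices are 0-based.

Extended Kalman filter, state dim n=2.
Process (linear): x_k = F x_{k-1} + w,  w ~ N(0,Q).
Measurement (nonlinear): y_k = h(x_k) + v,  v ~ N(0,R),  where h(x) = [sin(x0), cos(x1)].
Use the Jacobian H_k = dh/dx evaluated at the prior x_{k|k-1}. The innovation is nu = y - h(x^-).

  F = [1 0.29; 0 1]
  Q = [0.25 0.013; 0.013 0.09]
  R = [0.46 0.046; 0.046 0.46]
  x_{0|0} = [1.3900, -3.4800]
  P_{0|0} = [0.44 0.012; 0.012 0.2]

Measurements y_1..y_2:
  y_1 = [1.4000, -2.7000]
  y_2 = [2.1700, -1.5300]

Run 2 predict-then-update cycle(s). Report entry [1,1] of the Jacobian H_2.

H_jac[1,1] = 0.0883

step 1: x^-=[0.3808, -3.4800]  P^-=[0.7138 0.0830; 0.0830 0.2900]  H_jac=[0.9284 0.0000; 0.0000 -0.3320]  S=[1.0752 0.0204; 0.0204 0.4920]  K=[0.6179 -0.0817; 0.0754 -0.1988]  nu=[1.0283, -1.7567]  x^+=[1.1596, -3.0531]  P^+=[0.3021 0.0275; 0.0275 0.2650]
step 2: x^-=[0.2742, -3.0531]  P^-=[0.5904 0.1174; 0.1174 0.3550]  H_jac=[0.9626 0.0000; 0.0000 0.0883]  S=[1.0071 0.0560; 0.0560 0.4628]  K=[0.5669 -0.0462; 0.1092 0.0546]  nu=[1.8992, -0.5339]  x^+=[1.3755, -2.8749]  P^+=[0.2687 0.0548; 0.0548 0.3410]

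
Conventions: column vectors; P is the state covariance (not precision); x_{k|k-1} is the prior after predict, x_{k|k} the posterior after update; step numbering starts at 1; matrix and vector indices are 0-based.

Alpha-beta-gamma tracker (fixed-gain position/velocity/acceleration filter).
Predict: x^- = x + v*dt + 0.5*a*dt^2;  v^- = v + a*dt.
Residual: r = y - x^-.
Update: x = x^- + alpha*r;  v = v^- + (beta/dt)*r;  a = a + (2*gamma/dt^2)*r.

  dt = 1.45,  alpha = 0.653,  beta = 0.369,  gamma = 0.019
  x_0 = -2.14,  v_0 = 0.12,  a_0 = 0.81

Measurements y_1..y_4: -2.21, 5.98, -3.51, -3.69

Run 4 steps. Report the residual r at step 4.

step 1: x_pred=-1.1145  r=-1.0955  x^+=-1.8299  v^+=1.0157  a^+=0.7902
step 2: x_pred=0.4736  r=5.5064  x^+=4.0693  v^+=3.5628  a^+=0.8897
step 3: x_pred=10.1706  r=-13.6806  x^+=1.2372  v^+=1.3714  a^+=0.6425
step 4: x_pred=3.9011  r=-7.5911  x^+=-1.0559  v^+=0.3712  a^+=0.5053

resid = -7.5911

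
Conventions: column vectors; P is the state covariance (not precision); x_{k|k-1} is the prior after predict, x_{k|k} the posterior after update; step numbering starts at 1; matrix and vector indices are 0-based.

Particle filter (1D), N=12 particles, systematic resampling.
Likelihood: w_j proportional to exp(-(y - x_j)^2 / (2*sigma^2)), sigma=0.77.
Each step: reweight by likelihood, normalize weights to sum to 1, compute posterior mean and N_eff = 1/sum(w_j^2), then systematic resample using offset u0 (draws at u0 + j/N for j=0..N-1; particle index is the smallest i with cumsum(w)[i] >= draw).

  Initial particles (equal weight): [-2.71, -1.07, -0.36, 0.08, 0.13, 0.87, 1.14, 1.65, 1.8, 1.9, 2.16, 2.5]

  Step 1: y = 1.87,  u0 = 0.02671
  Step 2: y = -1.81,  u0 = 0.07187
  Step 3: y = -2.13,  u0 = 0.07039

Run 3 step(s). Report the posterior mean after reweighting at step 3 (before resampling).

post_mean = 0.1308

step 1: w=[0.0000, 0.0001, 0.0026, 0.0115, 0.0133, 0.0738, 0.1094, 0.1646, 0.1708, 0.1714, 0.1598, 0.1227]  mean=1.7470  Neff=6.9469  idx=[4, 6, 6, 7, 7, 8, 8, 9, 9, 10, 10, 11]
step 2: w=[0.9668, 0.0150, 0.0150, 0.0010, 0.0010, 0.0004, 0.0004, 0.0002, 0.0002, 0.0000, 0.0000, 0.0000]  mean=0.1654  Neff=1.0694  idx=[0, 0, 0, 0, 0, 0, 0, 0, 0, 0, 0, 2]
step 3: w=[0.0908, 0.0908, 0.0908, 0.0908, 0.0908, 0.0908, 0.0908, 0.0908, 0.0908, 0.0908, 0.0908, 0.0008]  mean=0.1308  Neff=11.0179  idx=[0, 1, 2, 3, 4, 5, 6, 7, 8, 9, 9, 10]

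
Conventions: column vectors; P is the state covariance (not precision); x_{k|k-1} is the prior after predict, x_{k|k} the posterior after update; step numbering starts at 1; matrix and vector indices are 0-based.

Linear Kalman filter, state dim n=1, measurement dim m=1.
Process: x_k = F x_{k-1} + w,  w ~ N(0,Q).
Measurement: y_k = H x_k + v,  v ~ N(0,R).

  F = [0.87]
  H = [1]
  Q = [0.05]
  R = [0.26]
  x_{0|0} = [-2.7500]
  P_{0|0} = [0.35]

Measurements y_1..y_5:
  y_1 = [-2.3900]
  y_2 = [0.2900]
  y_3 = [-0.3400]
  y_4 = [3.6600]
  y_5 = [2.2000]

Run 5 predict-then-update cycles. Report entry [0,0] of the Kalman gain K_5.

K[0,0] = 0.2970

step 1: x^-=[-2.3925]  P^-=[0.3149]  S=[0.5749]  K=[0.5478]  nu=[0.0025]  x^+=[-2.3911]  P^+=[0.1424]
step 2: x^-=[-2.0803]  P^-=[0.1578]  S=[0.4178]  K=[0.3777]  nu=[2.3703]  x^+=[-1.1851]  P^+=[0.0982]
step 3: x^-=[-1.0310]  P^-=[0.1243]  S=[0.3843]  K=[0.3235]  nu=[0.6910]  x^+=[-0.8075]  P^+=[0.0841]
step 4: x^-=[-0.7025]  P^-=[0.1137]  S=[0.3737]  K=[0.3042]  nu=[4.3625]  x^+=[0.6245]  P^+=[0.0791]
step 5: x^-=[0.5433]  P^-=[0.1099]  S=[0.3699]  K=[0.2970]  nu=[1.6567]  x^+=[1.0354]  P^+=[0.0772]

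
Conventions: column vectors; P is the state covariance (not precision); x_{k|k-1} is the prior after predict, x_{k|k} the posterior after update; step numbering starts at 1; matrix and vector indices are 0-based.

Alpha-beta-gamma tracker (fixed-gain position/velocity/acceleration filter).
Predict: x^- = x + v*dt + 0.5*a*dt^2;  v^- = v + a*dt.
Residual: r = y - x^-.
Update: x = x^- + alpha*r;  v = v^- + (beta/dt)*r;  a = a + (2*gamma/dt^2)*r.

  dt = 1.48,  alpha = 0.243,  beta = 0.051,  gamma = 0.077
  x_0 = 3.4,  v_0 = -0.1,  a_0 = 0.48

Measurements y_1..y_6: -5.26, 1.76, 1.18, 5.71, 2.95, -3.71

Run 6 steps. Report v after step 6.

v_post = -0.0259

step 1: x_pred=3.7777  r=-9.0377  x^+=1.5815  v^+=0.2990  a^+=-0.1554
step 2: x_pred=1.8538  r=-0.0938  x^+=1.8310  v^+=0.0657  a^+=-0.1620
step 3: x_pred=1.7508  r=-0.5708  x^+=1.6121  v^+=-0.1937  a^+=-0.2021
step 4: x_pred=1.1040  r=4.6060  x^+=2.2233  v^+=-0.3342  a^+=0.1217
step 5: x_pred=1.8620  r=1.0880  x^+=2.1264  v^+=-0.1166  a^+=0.1982
step 6: x_pred=2.1709  r=-5.8809  x^+=0.7418  v^+=-0.0259  a^+=-0.2153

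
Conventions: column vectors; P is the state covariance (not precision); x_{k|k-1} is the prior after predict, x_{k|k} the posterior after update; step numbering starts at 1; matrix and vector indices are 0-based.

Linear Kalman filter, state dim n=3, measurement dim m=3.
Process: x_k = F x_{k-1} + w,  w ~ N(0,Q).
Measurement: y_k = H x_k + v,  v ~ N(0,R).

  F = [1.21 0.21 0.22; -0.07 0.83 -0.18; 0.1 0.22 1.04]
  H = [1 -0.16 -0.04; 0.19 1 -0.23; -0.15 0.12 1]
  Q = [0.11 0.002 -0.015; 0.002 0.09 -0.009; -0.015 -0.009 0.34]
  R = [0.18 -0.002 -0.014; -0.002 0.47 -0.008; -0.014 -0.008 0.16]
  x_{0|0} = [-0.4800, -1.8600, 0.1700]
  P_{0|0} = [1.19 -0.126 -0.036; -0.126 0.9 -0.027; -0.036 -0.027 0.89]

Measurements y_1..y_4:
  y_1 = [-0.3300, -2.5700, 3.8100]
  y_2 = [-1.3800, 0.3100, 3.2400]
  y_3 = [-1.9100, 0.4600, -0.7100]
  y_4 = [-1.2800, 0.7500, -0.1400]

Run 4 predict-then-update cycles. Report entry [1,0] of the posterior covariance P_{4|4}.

P_post[1,0] = 0.0131

step 1: x^-=[-0.9340, -1.5408, -0.2804]  P^-=[1.8494 -0.0974 0.2847; -0.0974 0.7665 -0.0471; 0.2847 -0.0471 1.3327]  S=[2.0589 0.0771 -0.0793; 0.0771 1.3335 -0.2447; -0.0793 -0.2447 1.4521]  K=[0.8989 0.1010 0.0631; -0.1232 0.6010 0.1355; 0.1526 -0.0718 0.8807]  nu=[0.3463, -0.9162, 4.1352]  x^+=[-0.4544, -1.5737, 3.4800]  P^+=[0.1644 0.0183 0.0192; 0.0183 0.2755 -0.0117; 0.0192 -0.0117 0.1436]
step 2: x^-=[-0.1147, -1.9007, 3.2276]  P^-=[0.3883 0.0424 0.0772; 0.0424 0.2871 0.0031; 0.0772 0.0031 0.5098]  S=[0.5567 0.0533 -0.0149; 0.0533 0.8060 -0.0869; -0.0149 -0.0869 0.6587]  K=[0.6733 0.0844 0.0628; -0.0402 0.3783 0.0964; 0.1261 -0.0506 0.7531]  nu=[-1.4403, 2.9749, 0.2233]  x^+=[-0.8195, -0.6958, 3.0637]  P^+=[0.1237 0.0181 0.0163; 0.0181 0.1725 -0.0050; 0.0163 -0.0050 0.1222]
step 3: x^-=[-0.4636, -1.0716, 2.9513]  P^-=[0.3220 0.0301 0.0607; 0.0301 0.2132 -0.0056; 0.0607 -0.0056 0.4836]  S=[0.4937 0.0443 -0.0195; 0.0443 0.7292 -0.0985; -0.0195 -0.0985 0.6333]  K=[0.6331 0.0752 0.0564; -0.0330 0.3138 0.0722; 0.1194 -0.0512 0.7439]  nu=[-1.4998, 2.2985, -3.6022]  x^+=[-1.4433, -0.5607, -0.0253]  P^+=[0.1160 0.0151 0.0151; 0.0151 0.1429 -0.0054; 0.0151 -0.0054 0.1207]
step 4: x^-=[-1.8697, -0.3598, -0.2940]  P^-=[0.3072 0.0229 0.0555; 0.0229 0.1932 -0.0111; 0.0555 -0.0111 0.4800]  S=[0.4810 0.0389 -0.0220; 0.0389 0.7086 -0.1052; -0.0220 -0.1052 0.6295]  K=[0.6232 0.0703 0.0529; -0.0367 0.2935 0.0615; 0.1175 -0.0528 0.7424]  nu=[0.5203, 1.3974, -0.0832]  x^+=[-1.4516, 0.0261, -0.3685]  P^+=[0.1140 0.0131 0.0147; 0.0131 0.1336 -0.0061; 0.0147 -0.0061 0.1205]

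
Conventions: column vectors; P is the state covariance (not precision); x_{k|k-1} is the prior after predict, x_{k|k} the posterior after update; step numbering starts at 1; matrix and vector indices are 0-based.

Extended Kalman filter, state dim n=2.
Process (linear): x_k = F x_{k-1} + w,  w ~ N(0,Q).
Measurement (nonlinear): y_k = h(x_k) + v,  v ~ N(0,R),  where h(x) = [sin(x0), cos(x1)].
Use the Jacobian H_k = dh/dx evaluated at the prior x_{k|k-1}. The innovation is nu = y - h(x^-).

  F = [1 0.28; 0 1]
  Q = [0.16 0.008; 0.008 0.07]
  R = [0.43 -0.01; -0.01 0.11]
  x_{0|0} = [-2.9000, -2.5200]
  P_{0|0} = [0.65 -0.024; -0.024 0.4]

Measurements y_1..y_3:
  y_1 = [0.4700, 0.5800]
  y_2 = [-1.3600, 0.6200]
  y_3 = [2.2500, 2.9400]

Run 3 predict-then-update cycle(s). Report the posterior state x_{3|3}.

x_post = [-4.0932, 0.4017]

step 1: x^-=[-3.6056, -2.5200]  P^-=[0.8279 0.0960; 0.0960 0.4700]  H_jac=[-0.8943 0.0000; 0.0000 0.5823]  S=[1.0921 -0.0600; -0.0600 0.2694]  K=[-0.6748 0.0572; -0.0231 1.0109]  nu=[0.0225, 1.3930]  x^+=[-3.5410, -1.1124]  P^+=[0.3251 0.0224; 0.0224 0.1913]
step 2: x^-=[-3.8525, -1.1124]  P^-=[0.5127 0.0840; 0.0840 0.2613]  H_jac=[-0.7578 0.0000; 0.0000 0.8968]  S=[0.7244 -0.0671; -0.0671 0.3202]  K=[-0.5247 0.1253; -0.0205 0.7277]  nu=[-2.0125, 0.1775]  x^+=[-2.7743, -0.9420]  P^+=[0.2994 0.0212; 0.0212 0.0895]
step 3: x^-=[-3.0381, -0.9420]  P^-=[0.4783 0.0543; 0.0543 0.1595]  H_jac=[-0.9946 0.0000; 0.0000 0.8088]  S=[0.9032 -0.0537; -0.0537 0.2143]  K=[-0.5223 0.0740; -0.0244 0.5957]  nu=[2.3533, 2.3519]  x^+=[-4.0932, 0.4017]  P^+=[0.2266 0.0165; 0.0165 0.0813]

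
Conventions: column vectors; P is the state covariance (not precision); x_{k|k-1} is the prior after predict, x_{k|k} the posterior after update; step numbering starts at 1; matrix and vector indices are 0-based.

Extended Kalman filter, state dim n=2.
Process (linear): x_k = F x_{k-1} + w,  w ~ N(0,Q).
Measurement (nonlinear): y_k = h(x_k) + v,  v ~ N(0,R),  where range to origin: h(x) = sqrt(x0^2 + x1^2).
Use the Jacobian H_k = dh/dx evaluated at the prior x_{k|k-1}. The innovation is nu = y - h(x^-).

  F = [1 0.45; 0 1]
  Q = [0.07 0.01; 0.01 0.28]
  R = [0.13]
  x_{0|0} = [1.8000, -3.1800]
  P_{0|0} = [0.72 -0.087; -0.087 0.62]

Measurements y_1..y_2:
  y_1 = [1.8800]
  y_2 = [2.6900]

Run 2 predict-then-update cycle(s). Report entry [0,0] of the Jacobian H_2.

step 1: x^-=[0.3690, -3.1800]  P^-=[0.8373 0.2020; 0.2020 0.9000]  H_jac=[0.1153 -0.9933]  S=[0.9829]  K=[-0.1060; -0.8859]  nu=[-1.3213]  x^+=[0.5090, -2.0095]  P^+=[0.8262 0.1097; 0.1097 0.1287]
step 2: x^-=[-0.3953, -2.0095]  P^-=[1.0210 0.1776; 0.1776 0.4087]  H_jac=[-0.1930 -0.9812]  S=[0.6288]  K=[-0.5906; -0.6923]  nu=[0.6420]  x^+=[-0.7744, -2.4539]  P^+=[0.8017 -0.0794; -0.0794 0.1073]

H_jac[0,0] = -0.1930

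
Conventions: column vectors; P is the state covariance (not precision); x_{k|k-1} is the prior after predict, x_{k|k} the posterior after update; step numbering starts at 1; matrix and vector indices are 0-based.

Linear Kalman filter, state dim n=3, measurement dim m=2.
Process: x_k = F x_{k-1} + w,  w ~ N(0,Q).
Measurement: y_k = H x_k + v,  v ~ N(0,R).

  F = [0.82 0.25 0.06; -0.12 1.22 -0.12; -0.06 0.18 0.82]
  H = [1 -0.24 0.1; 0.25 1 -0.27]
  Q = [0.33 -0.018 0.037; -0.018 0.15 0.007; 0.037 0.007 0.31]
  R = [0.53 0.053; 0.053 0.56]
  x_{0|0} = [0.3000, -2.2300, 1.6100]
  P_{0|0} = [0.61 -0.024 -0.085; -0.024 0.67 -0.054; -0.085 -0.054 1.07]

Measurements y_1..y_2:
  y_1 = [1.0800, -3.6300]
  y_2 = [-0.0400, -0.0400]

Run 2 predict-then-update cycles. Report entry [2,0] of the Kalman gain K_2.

step 1: x^-=[-0.2149, -2.9498, 0.9008]  P^-=[0.7661 0.1020 0.0181; 0.1020 1.1918 0.0104; 0.0181 0.0104 1.0463]  S=[1.3294 0.0234; 0.0234 1.9189]  K=[0.5567 0.1436; -0.1488 0.6347; 0.0929 -0.1406]  nu=[0.4969, -0.3833]  x^+=[0.0067, -3.2670, 1.0008]  P^+=[0.3108 0.0294 -0.0104; 0.0294 0.3937 0.1981; -0.0104 0.1981 0.9975]
step 2: x^-=[-0.7512, -4.1067, 0.2322]  P^-=[0.5841 0.1025 0.1282; 0.1025 0.6879 0.1896; 0.1282 0.1896 1.0535]  S=[1.1316 0.1017; 0.1017 1.2928]  K=[0.4944 0.1266; -0.0852 0.5190; 0.1718 -0.0621]  nu=[-0.2976, 4.3172]  x^+=[-0.3518, -1.8405, -0.0868]  P^+=[0.2741 0.0402 0.0432; 0.0402 0.3404 0.2382; 0.0432 0.2382 1.0173]

K[2,0] = 0.1718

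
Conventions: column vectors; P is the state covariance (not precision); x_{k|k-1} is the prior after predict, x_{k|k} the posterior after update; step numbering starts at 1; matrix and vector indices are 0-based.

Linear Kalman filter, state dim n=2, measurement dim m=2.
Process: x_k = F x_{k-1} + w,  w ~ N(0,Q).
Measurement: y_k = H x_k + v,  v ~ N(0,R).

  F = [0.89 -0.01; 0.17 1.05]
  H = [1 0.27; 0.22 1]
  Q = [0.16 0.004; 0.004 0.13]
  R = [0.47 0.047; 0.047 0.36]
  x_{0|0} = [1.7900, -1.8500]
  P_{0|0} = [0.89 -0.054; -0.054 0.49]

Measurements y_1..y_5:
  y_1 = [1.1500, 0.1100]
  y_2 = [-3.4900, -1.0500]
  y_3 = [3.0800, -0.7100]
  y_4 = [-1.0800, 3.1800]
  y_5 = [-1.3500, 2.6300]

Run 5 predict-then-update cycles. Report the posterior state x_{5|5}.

step 1: x^-=[1.6116, -1.6382]  P^-=[0.8660 0.0831; 0.0831 0.6767]  S=[1.4302 0.5083; 0.5083 1.1152]  K=[0.6372 -0.0450; -0.0425 0.6426]  nu=[-0.0193, 1.3936]  x^+=[1.5365, -0.7419]  P^+=[0.3122 -0.0550; -0.0550 0.2414]
step 2: x^-=[1.3749, -0.5178]  P^-=[0.4083 -0.0026; -0.0026 0.3856]  S=[0.9050 0.2382; 0.2382 0.7642]  K=[0.4579 -0.0285; -0.0222 0.5107]  nu=[-4.7251, -0.8347]  x^+=[-0.7649, -0.8390]  P^+=[0.2241 -0.0381; -0.0381 0.1912]
step 3: x^-=[-0.6723, -1.0110]  P^-=[0.3382 0.0004; 0.0004 0.3337]  S=[0.8328 0.2119; 0.2119 0.7102]  K=[0.4107 -0.0172; -0.0118 0.4735]  nu=[4.0253, 0.4489]  x^+=[0.9730, -0.8461]  P^+=[0.2006 -0.0310; -0.0310 0.1767]
step 4: x^-=[0.8744, -0.7230]  P^-=[0.3194 0.0036; 0.0036 0.3196]  S=[0.8147 0.2073; 0.2073 0.6966]  K=[0.3963 -0.0120; -0.0073 0.4620]  nu=[-1.7592, 3.7106]  x^+=[0.1327, 1.0044]  P^+=[0.1933 -0.0282; -0.0282 0.1722]
step 5: x^-=[0.1081, 1.0772]  P^-=[0.3137 0.0051; 0.0051 0.3154]  S=[0.8094 0.2066; 0.2066 0.6928]  K=[0.3917 -0.0098; -0.0055 0.4585]  nu=[-1.7489, 1.5291]  x^+=[-0.5920, 1.7878]  P^+=[0.1910 -0.0271; -0.0271 0.1708]

x_post = [-0.5920, 1.7878]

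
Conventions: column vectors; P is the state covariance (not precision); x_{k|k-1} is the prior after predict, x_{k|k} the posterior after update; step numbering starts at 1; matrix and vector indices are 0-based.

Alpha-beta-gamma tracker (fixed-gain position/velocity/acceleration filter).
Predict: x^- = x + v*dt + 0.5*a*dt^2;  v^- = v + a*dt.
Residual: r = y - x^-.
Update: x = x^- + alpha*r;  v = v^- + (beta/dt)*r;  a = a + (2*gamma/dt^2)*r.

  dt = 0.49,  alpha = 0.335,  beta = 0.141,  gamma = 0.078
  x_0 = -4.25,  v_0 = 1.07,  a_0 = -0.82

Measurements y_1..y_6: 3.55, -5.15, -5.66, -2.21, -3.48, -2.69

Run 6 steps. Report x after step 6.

step 1: x_pred=-3.8241  r=7.3741  x^+=-1.3538  v^+=2.7901  a^+=3.9712
step 2: x_pred=0.4901  r=-5.6401  x^+=-1.3993  v^+=3.1131  a^+=0.3067
step 3: x_pred=0.1629  r=-5.8229  x^+=-1.7878  v^+=1.5878  a^+=-3.4766
step 4: x_pred=-1.4272  r=-0.7828  x^+=-1.6894  v^+=-0.3411  a^+=-3.9853
step 5: x_pred=-2.3350  r=-1.1450  x^+=-2.7186  v^+=-2.6234  a^+=-4.7293
step 6: x_pred=-4.5717  r=1.8817  x^+=-3.9414  v^+=-4.3992  a^+=-3.5066

x_post = -3.9414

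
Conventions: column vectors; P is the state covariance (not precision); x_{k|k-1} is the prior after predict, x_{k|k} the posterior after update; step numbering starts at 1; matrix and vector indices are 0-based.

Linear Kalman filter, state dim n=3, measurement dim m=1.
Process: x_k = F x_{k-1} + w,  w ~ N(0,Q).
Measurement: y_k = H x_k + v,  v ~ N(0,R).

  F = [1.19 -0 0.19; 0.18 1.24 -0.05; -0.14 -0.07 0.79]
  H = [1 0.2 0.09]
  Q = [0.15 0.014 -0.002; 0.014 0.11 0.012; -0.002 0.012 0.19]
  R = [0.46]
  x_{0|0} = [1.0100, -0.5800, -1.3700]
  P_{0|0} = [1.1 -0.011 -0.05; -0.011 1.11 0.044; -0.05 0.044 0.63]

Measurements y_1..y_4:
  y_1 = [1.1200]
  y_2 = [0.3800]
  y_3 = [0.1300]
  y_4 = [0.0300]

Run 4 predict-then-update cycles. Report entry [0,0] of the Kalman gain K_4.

K[0,0] = 0.5135

step 1: x^-=[0.9416, -0.4689, -1.1831]  P^-=[1.7078 0.2390 -0.1360; 0.2390 1.8445 -0.0991; -0.1360 -0.0991 0.6162]  S=[2.3142]  K=[0.7534; 0.2588; -0.0434]  nu=[0.3787]  x^+=[1.2269, -0.3709, -1.1995]  P^+=[0.3944 -0.2122 -0.0604; -0.2122 1.6894 -0.0731; -0.0604 -0.0731 0.6118]
step 2: x^-=[1.2321, -0.1791, -1.0934]  P^-=[0.7033 -0.2362 -0.0124; -0.2362 2.6374 -0.2101; -0.0124 -0.2101 0.6051]  S=[1.1694]  K=[0.5601; 0.2329; 0.0000]  nu=[-0.7178]  x^+=[0.8300, -0.3463, -1.0934]  P^+=[0.3365 -0.3887 -0.0124; -0.3887 2.5740 -0.2101; -0.0124 -0.2101 0.6051]
step 3: x^-=[0.7800, -0.2253, -0.9558]  P^-=[0.6427 -0.5425 0.0566; -0.5425 3.9329 -0.3799; 0.0566 -0.3799 0.6052]  S=[1.0445]  K=[0.5164; 0.2010; 0.0336]  nu=[-0.5189]  x^+=[0.5120, -0.3296, -0.9732]  P^+=[0.3642 -0.6509 0.0385; -0.6509 3.8907 -0.3869; 0.0385 -0.3869 0.6041]
step 4: x^-=[0.4244, -0.2678, -0.8175]  P^-=[0.7050 -0.9663 0.1225; -0.9663 5.8624 -0.6122; 0.1225 -0.6122 0.6147]  S=[1.0180]  K=[0.5135; 0.1484; 0.0544]  nu=[-0.2673]  x^+=[0.2872, -0.3075, -0.8320]  P^+=[0.4365 -1.0439 0.0941; -1.0439 5.8400 -0.6204; 0.0941 -0.6204 0.6117]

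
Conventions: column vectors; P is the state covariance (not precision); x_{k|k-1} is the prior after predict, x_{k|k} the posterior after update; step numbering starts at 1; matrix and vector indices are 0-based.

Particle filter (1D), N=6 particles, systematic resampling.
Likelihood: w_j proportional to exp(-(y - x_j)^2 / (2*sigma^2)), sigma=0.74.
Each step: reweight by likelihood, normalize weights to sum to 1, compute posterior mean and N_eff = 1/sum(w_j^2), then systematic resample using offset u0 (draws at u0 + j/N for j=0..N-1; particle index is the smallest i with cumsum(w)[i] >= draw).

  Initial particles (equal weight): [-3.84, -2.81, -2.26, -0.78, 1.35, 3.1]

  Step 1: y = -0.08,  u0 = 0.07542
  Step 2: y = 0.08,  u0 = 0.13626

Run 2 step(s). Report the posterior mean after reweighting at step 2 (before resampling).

step 1: w=[0.0000, 0.0014, 0.0161, 0.7911, 0.1913, 0.0001]  mean=-0.3988  Neff=1.5090  idx=[3, 3, 3, 3, 3, 4]
step 2: w=[0.1835, 0.1835, 0.1835, 0.1835, 0.1835, 0.0827]  mean=-0.6039  Neff=5.7098  idx=[0, 1, 2, 3, 4, 5]

post_mean = -0.6039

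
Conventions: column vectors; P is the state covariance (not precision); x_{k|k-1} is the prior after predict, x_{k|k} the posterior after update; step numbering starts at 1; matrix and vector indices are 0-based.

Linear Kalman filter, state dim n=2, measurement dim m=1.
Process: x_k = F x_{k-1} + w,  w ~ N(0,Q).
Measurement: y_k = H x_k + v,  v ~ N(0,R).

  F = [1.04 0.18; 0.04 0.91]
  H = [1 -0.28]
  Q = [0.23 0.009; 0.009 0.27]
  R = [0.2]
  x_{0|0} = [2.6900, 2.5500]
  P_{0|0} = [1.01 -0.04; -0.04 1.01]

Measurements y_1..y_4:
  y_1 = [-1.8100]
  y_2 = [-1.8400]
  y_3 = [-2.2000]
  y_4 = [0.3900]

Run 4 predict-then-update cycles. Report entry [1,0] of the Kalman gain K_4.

step 1: x^-=[3.2566, 2.4281]  P^-=[1.3402 0.1783; 0.1783 1.1051]  S=[1.5269]  K=[0.8450; -0.0859]  nu=[-4.3867]  x^+=[-0.4501, 2.8048]  P^+=[0.2499 0.2891; 0.2891 1.0938]
step 2: x^-=[0.0368, 2.5343]  P^-=[0.6440 0.4743; 0.4743 1.1972]  S=[0.6723]  K=[0.7604; 0.2068]  nu=[-1.1672]  x^+=[-0.8508, 2.2930]  P^+=[0.2553 0.3685; 0.3685 1.1685]
step 3: x^-=[-0.4720, 2.0526]  P^-=[0.6819 0.5625; 0.5625 1.2649]  S=[0.6661]  K=[0.7873; 0.3127]  nu=[-1.1532]  x^+=[-1.3800, 1.6920]  P^+=[0.2690 0.3985; 0.3985 1.1997]
step 4: x^-=[-1.1306, 1.4845]  P^-=[0.7090 0.5967; 0.5967 1.2929]  S=[0.6763]  K=[0.8014; 0.3470]  nu=[1.9363]  x^+=[0.4211, 2.1564]  P^+=[0.2747 0.4086; 0.4086 1.2115]

K[1,0] = 0.3470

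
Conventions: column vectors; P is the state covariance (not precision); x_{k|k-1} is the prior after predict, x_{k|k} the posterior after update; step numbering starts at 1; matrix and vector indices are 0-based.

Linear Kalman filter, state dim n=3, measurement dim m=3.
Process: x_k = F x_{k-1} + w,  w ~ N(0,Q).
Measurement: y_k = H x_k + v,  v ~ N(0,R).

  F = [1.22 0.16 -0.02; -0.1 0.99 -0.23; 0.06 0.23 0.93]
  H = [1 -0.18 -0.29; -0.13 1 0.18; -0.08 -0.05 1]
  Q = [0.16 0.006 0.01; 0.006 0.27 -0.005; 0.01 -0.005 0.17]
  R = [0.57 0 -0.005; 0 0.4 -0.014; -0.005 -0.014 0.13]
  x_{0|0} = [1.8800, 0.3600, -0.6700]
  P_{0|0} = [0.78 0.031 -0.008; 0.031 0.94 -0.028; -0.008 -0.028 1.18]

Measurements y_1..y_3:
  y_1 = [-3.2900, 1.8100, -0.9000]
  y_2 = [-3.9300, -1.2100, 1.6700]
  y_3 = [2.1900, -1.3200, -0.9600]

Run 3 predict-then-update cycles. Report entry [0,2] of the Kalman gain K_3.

step 1: x^-=[2.3646, 0.3225, -0.4275]  P^-=[1.3582 0.1059 0.0756; 0.1059 1.2678 -0.0704; 0.0756 -0.0704 1.2311]  S=[1.9834 -0.3215 -0.3740; -0.3215 1.6742 0.0699; -0.3740 0.0699 1.3687]  K=[0.7099 0.0955 0.1611; 0.0467 0.7558 -0.1298; 0.0445 0.0551 0.9069]  nu=[-5.7205, 1.8718, -0.2672]  x^+=[-1.5609, 1.5050, -0.8210]  P^+=[0.4347 0.0826 0.0550; 0.0826 0.3158 -0.0053; 0.0550 -0.0053 0.1210]
step 2: x^-=[-1.6471, 1.8348, -0.5110]  P^-=[0.8447 0.0870 0.1367; 0.0870 0.5789 0.0310; 0.1367 0.0310 0.2991]  S=[1.3512 -0.1209 -0.0225; -0.1209 0.9850 0.0242; -0.0225 0.0242 0.4117]  K=[0.5935 0.0700 0.1856; 0.0323 0.5870 -0.0448; 0.0495 0.0570 0.6956]  nu=[-2.1008, -3.1670, 2.1410]  x^+=[-2.7185, -0.1879, 0.6936]  P^+=[0.3640 0.0633 0.0525; 0.0633 0.2431 0.0030; 0.0525 0.0030 0.0937]
step 3: x^-=[-3.3605, -0.0737, 0.4387]  P^-=[0.7302 0.0612 0.1221; 0.0612 0.5054 0.0274; 0.1221 0.0274 0.2741]  S=[1.2496 -0.1199 -0.0201; -0.1199 0.9148 0.0227; -0.0201 0.0227 0.3883]  K=[0.5554 0.0554 0.1817; 0.0222 0.5530 -0.0382; 0.0464 0.0558 0.6765]  nu=[5.6645, -1.7622, -1.6713]  x^+=[-0.6158, -0.8584, -0.5274]  P^+=[0.3400 0.0548 0.0500; 0.0548 0.2283 0.0030; 0.0500 0.0030 0.0911]

K[0,2] = 0.1817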